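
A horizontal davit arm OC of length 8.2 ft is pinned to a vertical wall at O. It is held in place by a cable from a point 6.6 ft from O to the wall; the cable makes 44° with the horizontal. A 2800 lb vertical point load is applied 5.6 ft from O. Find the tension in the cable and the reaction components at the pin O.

T = 3420 lb, O_x = 2460 lb, O_y = 424.2 lb

ΣM about O: T·sin44°·6.6 − 2800·5.6 = 0 → T = 15680/(6.6·0.694658) = 3420.04 ≈ 3420 lb.
ΣF_x = 0: O_x − T·cos44° = 0 → O_x = 3420.04 × 0.71934 = 2460 lb.
ΣF_y = 0: O_y + T·sin44° − 2800 = 0 → O_y = 2800 − 3420.04 × 0.694658 = 424.2 lb.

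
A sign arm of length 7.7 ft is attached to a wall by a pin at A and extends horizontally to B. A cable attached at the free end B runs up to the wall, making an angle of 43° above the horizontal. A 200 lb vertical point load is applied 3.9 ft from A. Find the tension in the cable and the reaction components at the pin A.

ΣM about A: T·sin43°·7.7 − 200·3.9 = 0 → T = 780/(7.7·0.681998) = 148.532 ≈ 148.5 lb.
ΣF_x = 0: A_x − T·cos43° = 0 → A_x = 148.532 × 0.731354 = 108.6 lb.
ΣF_y = 0: A_y + T·sin43° − 200 = 0 → A_y = 200 − 148.532 × 0.681998 = 98.70 lb.

T = 148.5 lb, A_x = 108.6 lb, A_y = 98.70 lb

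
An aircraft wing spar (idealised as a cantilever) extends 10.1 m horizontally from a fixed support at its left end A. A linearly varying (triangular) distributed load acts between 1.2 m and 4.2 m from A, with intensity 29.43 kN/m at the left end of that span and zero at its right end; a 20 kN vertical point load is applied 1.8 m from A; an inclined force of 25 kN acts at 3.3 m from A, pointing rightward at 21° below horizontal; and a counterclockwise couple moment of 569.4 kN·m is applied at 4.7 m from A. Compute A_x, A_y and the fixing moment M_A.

A_x = -23.34 kN, A_y = 73.10 kN, M_A = -406.7 kN·m

Resultant of the triangular load: ½ × 29.43 × 3 = 44.145 kN, acting at 2.2 m from A (one-third of the span from the peak).
ΣF_x = 0: A_x + 25·cos21° = 0 → A_x = -23.34 kN.
ΣF_y = 0: A_y − ½·29.43·3 − 20 − 25·sin21° = 0 → A_y = 73.10 kN.
ΣM about A: M_A − (½·29.43·3)·2.2 − 20·1.8 − 25·sin21°·3.3 + 569.4 = 0 → M_A = -406.7 kN·m.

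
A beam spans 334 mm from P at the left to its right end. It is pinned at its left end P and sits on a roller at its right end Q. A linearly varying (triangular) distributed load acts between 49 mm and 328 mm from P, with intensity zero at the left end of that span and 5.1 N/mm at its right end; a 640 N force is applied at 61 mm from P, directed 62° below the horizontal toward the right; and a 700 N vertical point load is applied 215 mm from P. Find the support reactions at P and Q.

P_x = -300.5 N, P_y = 922.2 N, Q_y = 1054 N

Resultant of the triangular load: ½ × 5.1 × 279 = 711.45 N, acting at 235 mm from P (one-third of the span from the peak).
Moments about P: Q_y·334 − (½·5.1·279)·235 − 640·sin62°·61 − 700·215 = 0 → Q_y = 352161/334 = 1054.37 ≈ 1054 N.
ΣF_y = 0: P_y + 1054.37 − ½·5.1·279 − 640·sin62° − 700 = 0 → P_y = 922.2 N.
ΣF_x = 0: P_x + 640·cos62° = 0 → P_x = -300.5 N.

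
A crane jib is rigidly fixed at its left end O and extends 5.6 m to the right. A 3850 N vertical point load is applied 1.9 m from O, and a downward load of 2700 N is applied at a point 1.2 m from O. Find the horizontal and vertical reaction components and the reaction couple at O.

O_x = 0, O_y = 6550 N, M_O = 10560 N·m

ΣF_x = 0: O_x = 0.
ΣF_y = 0: O_y − 3850 − 2700 = 0 → O_y = 6550 N.
ΣM about O: M_O − 3850·1.9 − 2700·1.2 = 0 → M_O = 10560 N·m.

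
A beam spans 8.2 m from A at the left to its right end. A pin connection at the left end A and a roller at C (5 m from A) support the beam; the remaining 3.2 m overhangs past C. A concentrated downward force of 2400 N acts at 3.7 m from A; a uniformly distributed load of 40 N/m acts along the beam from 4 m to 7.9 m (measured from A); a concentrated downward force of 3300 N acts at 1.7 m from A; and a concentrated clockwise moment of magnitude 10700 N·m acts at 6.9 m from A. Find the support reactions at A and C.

A_x = 0, A_y = 632.4 N, C_y = 5224 N

Resultant of the distributed load: 40 × 3.9 = 156 N at 5.95 m from A.
Moments about A: C_y·5 − 2400·3.7 − (40·3.9)·5.95 − 3300·1.7 − 10700 = 0 → C_y = 26118.2/5 = 5223.64 ≈ 5224 N.
ΣF_y = 0: A_y + 5223.64 − 2400 − 40·3.9 − 3300 = 0 → A_y = 632.4 N.
ΣF_x = 0: no horizontal applied forces, so A_x = 0.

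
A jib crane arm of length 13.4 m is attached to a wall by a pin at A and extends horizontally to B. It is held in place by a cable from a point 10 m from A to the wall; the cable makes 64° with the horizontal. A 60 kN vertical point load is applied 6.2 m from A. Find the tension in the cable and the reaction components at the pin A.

ΣM about A: T·sin64°·10 − 60·6.2 = 0 → T = 372/(10·0.898794) = 41.3888 ≈ 41.39 kN.
ΣF_x = 0: A_x − T·cos64° = 0 → A_x = 41.3888 × 0.438371 = 18.14 kN.
ΣF_y = 0: A_y + T·sin64° − 60 = 0 → A_y = 60 − 41.3888 × 0.898794 = 22.80 kN.

T = 41.39 kN, A_x = 18.14 kN, A_y = 22.80 kN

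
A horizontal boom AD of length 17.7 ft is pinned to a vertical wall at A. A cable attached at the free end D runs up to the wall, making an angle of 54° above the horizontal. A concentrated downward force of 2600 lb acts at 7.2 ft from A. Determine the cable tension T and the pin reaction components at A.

T = 1307 lb, A_x = 768.4 lb, A_y = 1542 lb

ΣM about A: T·sin54°·17.7 − 2600·7.2 = 0 → T = 18720/(17.7·0.809017) = 1307.3 ≈ 1307 lb.
ΣF_x = 0: A_x − T·cos54° = 0 → A_x = 1307.3 × 0.587785 = 768.4 lb.
ΣF_y = 0: A_y + T·sin54° − 2600 = 0 → A_y = 2600 − 1307.3 × 0.809017 = 1542 lb.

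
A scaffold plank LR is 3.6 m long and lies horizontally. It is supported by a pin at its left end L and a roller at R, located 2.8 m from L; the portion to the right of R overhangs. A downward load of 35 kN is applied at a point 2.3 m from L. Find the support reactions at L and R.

L_x = 0, L_y = 6.250 kN, R_y = 28.75 kN

Moments about L: R_y·2.8 − 35·2.3 = 0 → R_y = 80.5/2.8 = 28.75 kN.
ΣF_y = 0: L_y + 28.75 − 35 = 0 → L_y = 6.250 kN.
ΣF_x = 0: no horizontal applied forces, so L_x = 0.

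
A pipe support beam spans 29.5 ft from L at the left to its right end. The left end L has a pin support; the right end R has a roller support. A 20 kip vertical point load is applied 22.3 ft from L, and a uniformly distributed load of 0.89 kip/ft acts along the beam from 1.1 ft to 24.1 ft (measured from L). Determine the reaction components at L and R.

Resultant of the distributed load: 0.89 × 23 = 20.47 kip at 12.6 ft from L.
Taking moments about L: R_y·29.5 − 20·22.3 − (0.89·23)·12.6 = 0 → R_y = 703.922/29.5 = 23.8618 ≈ 23.86 kip.
ΣF_y = 0: L_y + 23.8618 − 20 − 0.89·23 = 0 → L_y = 16.61 kip.
ΣF_x = 0: no horizontal applied forces, so L_x = 0.

L_x = 0, L_y = 16.61 kip, R_y = 23.86 kip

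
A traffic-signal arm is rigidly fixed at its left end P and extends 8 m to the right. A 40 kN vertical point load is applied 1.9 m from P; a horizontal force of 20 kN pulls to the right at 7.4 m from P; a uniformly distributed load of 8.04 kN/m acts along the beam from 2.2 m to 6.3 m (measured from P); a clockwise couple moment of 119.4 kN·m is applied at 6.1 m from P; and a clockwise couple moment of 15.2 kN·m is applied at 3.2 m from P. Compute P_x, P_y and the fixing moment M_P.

P_x = -20.00 kN, P_y = 72.96 kN, M_P = 350.7 kN·m

Resultant of the distributed load: 8.04 × 4.1 = 32.964 kN at 4.25 m from P.
ΣF_x = 0: P_x + 20 = 0 → P_x = -20.00 kN.
ΣF_y = 0: P_y − 40 − 8.04·4.1 = 0 → P_y = 72.96 kN.
ΣM about P: M_P − 40·1.9 − (8.04·4.1)·4.25 − 119.4 − 15.2 = 0 → M_P = 350.7 kN·m.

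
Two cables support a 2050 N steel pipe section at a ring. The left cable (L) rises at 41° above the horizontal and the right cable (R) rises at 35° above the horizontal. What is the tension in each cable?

ΣF_x = 0: −T_L·cos41° + T_R·cos35° = 0 → T_R = 0.92133·T_L.
ΣF_y = 0: T_L·sin41° + T_R·sin35° = 2050.
Substitute: T_L·(0.656059 + 0.92133·0.573576) = 2050 → T_L = 1730.67 ≈ 1731 N.
Then T_R = 0.92133 × 1730.67 = 1595 N.

T_L = 1731 N, T_R = 1595 N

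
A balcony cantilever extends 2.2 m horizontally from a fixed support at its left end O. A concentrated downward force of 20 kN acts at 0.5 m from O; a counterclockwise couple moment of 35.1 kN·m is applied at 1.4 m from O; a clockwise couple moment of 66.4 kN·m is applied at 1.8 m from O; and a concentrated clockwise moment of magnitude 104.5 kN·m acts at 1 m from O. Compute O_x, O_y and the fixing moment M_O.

O_x = 0, O_y = 20.00 kN, M_O = 145.8 kN·m

ΣF_x = 0: O_x = 0.
ΣF_y = 0: O_y − 20 = 0 → O_y = 20.00 kN.
ΣM about O: M_O − 20·0.5 + 35.1 − 66.4 − 104.5 = 0 → M_O = 145.8 kN·m.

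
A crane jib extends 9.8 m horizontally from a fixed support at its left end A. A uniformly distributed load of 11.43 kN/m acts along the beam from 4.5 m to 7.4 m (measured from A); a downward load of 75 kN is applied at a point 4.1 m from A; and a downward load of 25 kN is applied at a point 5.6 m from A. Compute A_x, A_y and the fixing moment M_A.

A_x = 0, A_y = 133.1 kN, M_A = 644.7 kN·m

Resultant of the distributed load: 11.43 × 2.9 = 33.147 kN at 5.95 m from A.
ΣF_x = 0: A_x = 0.
ΣF_y = 0: A_y − 11.43·2.9 − 75 − 25 = 0 → A_y = 133.1 kN.
ΣM about A: M_A − (11.43·2.9)·5.95 − 75·4.1 − 25·5.6 = 0 → M_A = 644.7 kN·m.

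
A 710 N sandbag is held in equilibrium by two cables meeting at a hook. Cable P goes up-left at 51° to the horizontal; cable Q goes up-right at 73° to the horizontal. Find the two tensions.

T_P = 250.4 N, T_Q = 539.0 N

ΣF_x = 0: −T_P·cos51° + T_Q·cos73° = 0 → T_Q = 2.15247·T_P.
ΣF_y = 0: T_P·sin51° + T_Q·sin73° = 710.
Substitute: T_P·(0.777146 + 2.15247·0.956305) = 710 → T_P = 250.391 ≈ 250.4 N.
Then T_Q = 2.15247 × 250.391 = 539.0 N.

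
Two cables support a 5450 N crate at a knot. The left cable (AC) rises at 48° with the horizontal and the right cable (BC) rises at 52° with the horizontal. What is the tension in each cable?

T_AC = 3407 N, T_BC = 3703 N

ΣF_x = 0: −T_AC·cos48° + T_BC·cos52° = 0 → T_BC = 1.08685·T_AC.
ΣF_y = 0: T_AC·sin48° + T_BC·sin52° = 5450.
Substitute: T_AC·(0.743145 + 1.08685·0.788011) = 5450 → T_AC = 3407.11 ≈ 3407 N.
Then T_BC = 1.08685 × 3407.11 = 3703 N.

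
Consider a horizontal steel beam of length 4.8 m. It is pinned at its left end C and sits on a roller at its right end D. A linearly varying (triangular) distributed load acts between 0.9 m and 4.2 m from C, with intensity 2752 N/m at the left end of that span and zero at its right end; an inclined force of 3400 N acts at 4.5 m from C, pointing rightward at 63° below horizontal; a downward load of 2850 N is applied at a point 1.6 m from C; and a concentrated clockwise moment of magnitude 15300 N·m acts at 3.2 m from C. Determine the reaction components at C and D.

C_x = -1544 N, C_y = 1551 N, D_y = 8870 N

Resultant of the triangular load: ½ × 2752 × 3.3 = 4540.8 N, acting at 2 m from C (one-third of the span from the peak).
ΣM about C: D_y·4.8 − (½·2752·3.3)·2 − 3400·sin63°·4.5 − 2850·1.6 − 15300 = 0 → D_y = 42574/4.8 = 8869.58 ≈ 8870 N.
ΣF_y = 0: C_y + 8869.58 − ½·2752·3.3 − 3400·sin63° − 2850 = 0 → C_y = 1551 N.
ΣF_x = 0: C_x + 3400·cos63° = 0 → C_x = -1544 N.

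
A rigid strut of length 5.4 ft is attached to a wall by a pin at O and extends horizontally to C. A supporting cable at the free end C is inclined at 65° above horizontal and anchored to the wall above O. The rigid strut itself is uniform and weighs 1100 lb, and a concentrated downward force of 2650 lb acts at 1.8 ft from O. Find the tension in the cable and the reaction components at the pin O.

ΣM about O: T·sin65°·5.4 − 1100·2.7 − 2650·1.8 = 0 → T = 7740/(5.4·0.906308) = 1581.51 ≈ 1582 lb.
ΣF_x = 0: O_x − T·cos65° = 0 → O_x = 1581.51 × 0.422618 = 668.4 lb.
ΣF_y = 0: O_y + T·sin65° − 1100 − 2650 = 0 → O_y = 3750 − 1581.51 × 0.906308 = 2317 lb.

T = 1582 lb, O_x = 668.4 lb, O_y = 2317 lb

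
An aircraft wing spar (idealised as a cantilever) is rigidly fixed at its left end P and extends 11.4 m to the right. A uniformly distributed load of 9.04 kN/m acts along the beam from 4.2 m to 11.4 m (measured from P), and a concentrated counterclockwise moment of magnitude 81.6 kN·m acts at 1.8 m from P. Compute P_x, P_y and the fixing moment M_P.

Resultant of the distributed load: 9.04 × 7.2 = 65.088 kN at 7.8 m from P.
ΣF_x = 0: P_x = 0.
ΣF_y = 0: P_y − 9.04·7.2 = 0 → P_y = 65.09 kN.
ΣM about P: M_P − (9.04·7.2)·7.8 + 81.6 = 0 → M_P = 426.1 kN·m.

P_x = 0, P_y = 65.09 kN, M_P = 426.1 kN·m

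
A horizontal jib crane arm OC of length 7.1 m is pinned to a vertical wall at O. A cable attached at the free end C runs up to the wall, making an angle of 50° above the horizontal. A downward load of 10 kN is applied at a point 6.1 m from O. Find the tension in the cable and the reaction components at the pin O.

ΣM about O: T·sin50°·7.1 − 10·6.1 = 0 → T = 61/(7.1·0.766044) = 11.2155 ≈ 11.22 kN.
ΣF_x = 0: O_x − T·cos50° = 0 → O_x = 11.2155 × 0.642788 = 7.209 kN.
ΣF_y = 0: O_y + T·sin50° − 10 = 0 → O_y = 10 − 11.2155 × 0.766044 = 1.408 kN.

T = 11.22 kN, O_x = 7.209 kN, O_y = 1.408 kN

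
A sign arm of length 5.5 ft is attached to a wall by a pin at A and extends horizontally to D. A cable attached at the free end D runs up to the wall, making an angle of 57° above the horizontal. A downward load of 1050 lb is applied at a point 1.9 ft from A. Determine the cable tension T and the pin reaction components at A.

T = 432.5 lb, A_x = 235.6 lb, A_y = 687.3 lb

ΣM about A: T·sin57°·5.5 − 1050·1.9 = 0 → T = 1995/(5.5·0.838671) = 432.502 ≈ 432.5 lb.
ΣF_x = 0: A_x − T·cos57° = 0 → A_x = 432.502 × 0.544639 = 235.6 lb.
ΣF_y = 0: A_y + T·sin57° − 1050 = 0 → A_y = 1050 − 432.502 × 0.838671 = 687.3 lb.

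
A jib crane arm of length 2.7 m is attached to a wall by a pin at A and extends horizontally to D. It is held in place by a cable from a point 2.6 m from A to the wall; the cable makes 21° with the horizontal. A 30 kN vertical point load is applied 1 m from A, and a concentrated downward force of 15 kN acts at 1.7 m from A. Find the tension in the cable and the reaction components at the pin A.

ΣM about A: T·sin21°·2.6 − 30·1 − 15·1.7 = 0 → T = 55.5/(2.6·0.358368) = 59.5649 ≈ 59.56 kN.
ΣF_x = 0: A_x − T·cos21° = 0 → A_x = 59.5649 × 0.93358 = 55.61 kN.
ΣF_y = 0: A_y + T·sin21° − 30 − 15 = 0 → A_y = 45 − 59.5649 × 0.358368 = 23.65 kN.

T = 59.56 kN, A_x = 55.61 kN, A_y = 23.65 kN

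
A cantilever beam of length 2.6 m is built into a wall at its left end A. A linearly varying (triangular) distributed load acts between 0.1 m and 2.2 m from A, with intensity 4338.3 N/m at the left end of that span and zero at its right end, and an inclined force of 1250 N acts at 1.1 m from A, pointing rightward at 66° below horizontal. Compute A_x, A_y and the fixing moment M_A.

A_x = -508.4 N, A_y = 5697 N, M_A = 4900 N·m

Resultant of the triangular load: ½ × 4338.3 × 2.1 = 4555.215 N, acting at 0.8 m from A (one-third of the span from the peak).
ΣF_x = 0: A_x + 1250·cos66° = 0 → A_x = -508.4 N.
ΣF_y = 0: A_y − ½·4338.3·2.1 − 1250·sin66° = 0 → A_y = 5697 N.
ΣM about A: M_A − (½·4338.3·2.1)·0.8 − 1250·sin66°·1.1 = 0 → M_A = 4900 N·m.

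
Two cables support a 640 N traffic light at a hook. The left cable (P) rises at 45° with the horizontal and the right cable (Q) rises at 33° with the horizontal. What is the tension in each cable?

T_P = 548.7 N, T_Q = 462.7 N

ΣF_x = 0: −T_P·cos45° + T_Q·cos33° = 0 → T_Q = 0.843128·T_P.
ΣF_y = 0: T_P·sin45° + T_Q·sin33° = 640.
Substitute: T_P·(0.707107 + 0.843128·0.544639) = 640 → T_P = 548.74 ≈ 548.7 N.
Then T_Q = 0.843128 × 548.74 = 462.7 N.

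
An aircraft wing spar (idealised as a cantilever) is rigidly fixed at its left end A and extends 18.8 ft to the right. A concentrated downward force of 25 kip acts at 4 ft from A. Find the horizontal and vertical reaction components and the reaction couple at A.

A_x = 0, A_y = 25.00 kip, M_A = 100.0 kip·ft

ΣF_x = 0: A_x = 0.
ΣF_y = 0: A_y − 25 = 0 → A_y = 25.00 kip.
ΣM about A: M_A − 25·4 = 0 → M_A = 100.0 kip·ft.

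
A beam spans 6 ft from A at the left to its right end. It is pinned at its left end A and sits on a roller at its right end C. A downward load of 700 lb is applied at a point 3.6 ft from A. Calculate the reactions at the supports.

ΣM about A: C_y·6 − 700·3.6 = 0 → C_y = 2520/6 = 420.0 lb.
ΣF_y = 0: A_y + 420 − 700 = 0 → A_y = 280.0 lb.
ΣF_x = 0: no horizontal applied forces, so A_x = 0.

A_x = 0, A_y = 280.0 lb, C_y = 420.0 lb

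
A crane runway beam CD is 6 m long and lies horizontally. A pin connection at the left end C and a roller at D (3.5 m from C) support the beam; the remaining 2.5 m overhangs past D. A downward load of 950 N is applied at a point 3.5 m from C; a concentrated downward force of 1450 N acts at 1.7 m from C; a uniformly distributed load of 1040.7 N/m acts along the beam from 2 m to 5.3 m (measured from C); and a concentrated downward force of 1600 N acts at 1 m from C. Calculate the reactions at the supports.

C_x = 0, C_y = 1741 N, D_y = 5693 N

Resultant of the distributed load: 1040.7 × 3.3 = 3434.31 N at 3.65 m from C.
Moments about C: D_y·3.5 − 950·3.5 − 1450·1.7 − (1040.7·3.3)·3.65 − 1600·1 = 0 → D_y = 19925.2315/3.5 = 5692.92 ≈ 5693 N.
ΣF_y = 0: C_y + 5692.92 − 950 − 1450 − 1040.7·3.3 − 1600 = 0 → C_y = 1741 N.
ΣF_x = 0: no horizontal applied forces, so C_x = 0.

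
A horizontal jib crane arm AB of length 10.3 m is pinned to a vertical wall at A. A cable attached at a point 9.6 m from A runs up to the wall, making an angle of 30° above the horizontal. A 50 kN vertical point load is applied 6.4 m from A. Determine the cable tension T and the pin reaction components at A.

T = 66.67 kN, A_x = 57.74 kN, A_y = 16.67 kN

ΣM about A: T·sin30°·9.6 − 50·6.4 = 0 → T = 320/(9.6·0.5) = 66.6667 ≈ 66.67 kN.
ΣF_x = 0: A_x − T·cos30° = 0 → A_x = 66.6667 × 0.866025 = 57.74 kN.
ΣF_y = 0: A_y + T·sin30° − 50 = 0 → A_y = 50 − 66.6667 × 0.5 = 16.67 kN.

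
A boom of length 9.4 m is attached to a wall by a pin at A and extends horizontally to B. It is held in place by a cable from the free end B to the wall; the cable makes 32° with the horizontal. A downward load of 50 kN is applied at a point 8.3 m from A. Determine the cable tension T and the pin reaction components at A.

ΣM about A: T·sin32°·9.4 − 50·8.3 = 0 → T = 415/(9.4·0.529919) = 83.3126 ≈ 83.31 kN.
ΣF_x = 0: A_x − T·cos32° = 0 → A_x = 83.3126 × 0.848048 = 70.65 kN.
ΣF_y = 0: A_y + T·sin32° − 50 = 0 → A_y = 50 − 83.3126 × 0.529919 = 5.851 kN.

T = 83.31 kN, A_x = 70.65 kN, A_y = 5.851 kN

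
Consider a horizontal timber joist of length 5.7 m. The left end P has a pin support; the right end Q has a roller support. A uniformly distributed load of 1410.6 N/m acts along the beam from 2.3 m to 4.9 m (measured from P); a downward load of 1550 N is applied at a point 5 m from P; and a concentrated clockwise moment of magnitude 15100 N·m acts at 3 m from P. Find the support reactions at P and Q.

Resultant of the distributed load: 1410.6 × 2.6 = 3667.56 N at 3.6 m from P.
ΣM about P: Q_y·5.7 − (1410.6·2.6)·3.6 − 1550·5 − 15100 = 0 → Q_y = 36053.216/5.7 = 6325.13 ≈ 6325 N.
ΣF_y = 0: P_y + 6325.13 − 1410.6·2.6 − 1550 = 0 → P_y = -1108 N.
ΣF_x = 0: no horizontal applied forces, so P_x = 0.

P_x = 0, P_y = -1108 N, Q_y = 6325 N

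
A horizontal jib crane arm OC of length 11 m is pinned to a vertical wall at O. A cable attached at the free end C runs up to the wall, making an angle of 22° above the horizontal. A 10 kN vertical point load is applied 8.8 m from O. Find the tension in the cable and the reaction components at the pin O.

T = 21.36 kN, O_x = 19.80 kN, O_y = 2.000 kN

ΣM about O: T·sin22°·11 − 10·8.8 = 0 → T = 88/(11·0.374607) = 21.3557 ≈ 21.36 kN.
ΣF_x = 0: O_x − T·cos22° = 0 → O_x = 21.3557 × 0.927184 = 19.80 kN.
ΣF_y = 0: O_y + T·sin22° − 10 = 0 → O_y = 10 − 21.3557 × 0.374607 = 2.000 kN.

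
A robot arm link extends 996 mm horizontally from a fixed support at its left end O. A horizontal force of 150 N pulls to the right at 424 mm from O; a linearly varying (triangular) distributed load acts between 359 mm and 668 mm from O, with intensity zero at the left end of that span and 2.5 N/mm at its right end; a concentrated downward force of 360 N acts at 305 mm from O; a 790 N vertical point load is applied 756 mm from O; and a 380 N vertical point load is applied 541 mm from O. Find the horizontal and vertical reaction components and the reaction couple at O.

O_x = -150.0 N, O_y = 1916 N, M_O = 1131000 N·mm

Resultant of the triangular load: ½ × 2.5 × 309 = 386.25 N, acting at 565 mm from O (one-third of the span from the peak).
ΣF_x = 0: O_x + 150 = 0 → O_x = -150.0 N.
ΣF_y = 0: O_y − ½·2.5·309 − 360 − 790 − 380 = 0 → O_y = 1916 N.
ΣM about O: M_O − (½·2.5·309)·565 − 360·305 − 790·756 − 380·541 = 0 → M_O = 1131000 N·mm.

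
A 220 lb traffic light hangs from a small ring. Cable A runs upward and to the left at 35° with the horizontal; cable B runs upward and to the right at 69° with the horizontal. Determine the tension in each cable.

T_A = 81.25 lb, T_B = 185.7 lb

ΣF_x = 0: −T_A·cos35° + T_B·cos69° = 0 → T_B = 2.28578·T_A.
ΣF_y = 0: T_A·sin35° + T_B·sin69° = 220.
Substitute: T_A·(0.573576 + 2.28578·0.93358) = 220 → T_A = 81.2547 ≈ 81.25 lb.
Then T_B = 2.28578 × 81.2547 = 185.7 lb.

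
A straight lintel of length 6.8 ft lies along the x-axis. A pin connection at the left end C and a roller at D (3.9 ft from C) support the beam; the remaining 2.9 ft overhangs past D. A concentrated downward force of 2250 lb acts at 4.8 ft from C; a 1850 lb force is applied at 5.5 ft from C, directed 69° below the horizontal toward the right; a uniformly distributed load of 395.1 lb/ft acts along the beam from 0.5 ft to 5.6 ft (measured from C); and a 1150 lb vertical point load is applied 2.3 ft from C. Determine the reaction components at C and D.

C_x = -663.0 lb, C_y = -316.8 lb, D_y = 7459 lb

Resultant of the distributed load: 395.1 × 5.1 = 2015.01 lb at 3.05 ft from C.
Taking moments about C: D_y·3.9 − 2250·4.8 − 1850·sin69°·5.5 − (395.1·5.1)·3.05 − 1150·2.3 = 0 → D_y = 29090/3.9 = 7458.97 ≈ 7459 lb.
ΣF_y = 0: C_y + 7458.97 − 2250 − 1850·sin69° − 395.1·5.1 − 1150 = 0 → C_y = -316.8 lb.
ΣF_x = 0: C_x + 1850·cos69° = 0 → C_x = -663.0 lb.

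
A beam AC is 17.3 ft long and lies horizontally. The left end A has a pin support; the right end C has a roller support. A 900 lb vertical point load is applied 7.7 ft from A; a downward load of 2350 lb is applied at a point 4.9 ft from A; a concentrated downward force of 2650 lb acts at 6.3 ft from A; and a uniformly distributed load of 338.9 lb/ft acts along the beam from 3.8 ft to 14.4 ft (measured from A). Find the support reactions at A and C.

A_x = 0, A_y = 5572 lb, C_y = 3921 lb

Resultant of the distributed load: 338.9 × 10.6 = 3592.34 lb at 9.1 ft from A.
ΣM about A: C_y·17.3 − 900·7.7 − 2350·4.9 − 2650·6.3 − (338.9·10.6)·9.1 = 0 → C_y = 67830.294/17.3 = 3920.83 ≈ 3921 lb.
ΣF_y = 0: A_y + 3920.83 − 900 − 2350 − 2650 − 338.9·10.6 = 0 → A_y = 5572 lb.
ΣF_x = 0: no horizontal applied forces, so A_x = 0.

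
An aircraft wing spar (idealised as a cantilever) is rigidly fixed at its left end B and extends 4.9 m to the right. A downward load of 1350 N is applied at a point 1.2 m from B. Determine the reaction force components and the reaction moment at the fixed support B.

ΣF_x = 0: B_x = 0.
ΣF_y = 0: B_y − 1350 = 0 → B_y = 1350 N.
ΣM about B: M_B − 1350·1.2 = 0 → M_B = 1620 N·m.

B_x = 0, B_y = 1350 N, M_B = 1620 N·m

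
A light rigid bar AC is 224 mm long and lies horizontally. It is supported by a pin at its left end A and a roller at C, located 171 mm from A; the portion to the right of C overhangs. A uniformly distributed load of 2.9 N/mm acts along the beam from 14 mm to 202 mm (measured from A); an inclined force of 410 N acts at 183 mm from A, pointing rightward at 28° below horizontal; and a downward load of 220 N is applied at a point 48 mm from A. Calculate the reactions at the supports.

A_x = -362.0 N, A_y = 345.6 N, C_y = 612.1 N

Resultant of the distributed load: 2.9 × 188 = 545.2 N at 108 mm from A.
Taking moments about A: C_y·171 − (2.9·188)·108 − 410·sin28°·183 − 220·48 = 0 → C_y = 104666/171 = 612.082 ≈ 612.1 N.
ΣF_y = 0: A_y + 612.082 − 2.9·188 − 410·sin28° − 220 = 0 → A_y = 345.6 N.
ΣF_x = 0: A_x + 410·cos28° = 0 → A_x = -362.0 N.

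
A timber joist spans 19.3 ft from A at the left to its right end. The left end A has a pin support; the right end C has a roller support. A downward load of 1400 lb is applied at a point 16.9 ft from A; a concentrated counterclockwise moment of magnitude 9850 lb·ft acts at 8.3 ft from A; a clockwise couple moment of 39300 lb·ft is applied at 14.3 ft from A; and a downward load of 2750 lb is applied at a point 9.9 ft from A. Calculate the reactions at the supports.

ΣM about A: C_y·19.3 − 1400·16.9 + 9850 − 39300 − 2750·9.9 = 0 → C_y = 80335/19.3 = 4162.44 ≈ 4162 lb.
ΣF_y = 0: A_y + 4162.44 − 1400 − 2750 = 0 → A_y = -12.44 lb.
ΣF_x = 0: no horizontal applied forces, so A_x = 0.

A_x = 0, A_y = -12.44 lb, C_y = 4162 lb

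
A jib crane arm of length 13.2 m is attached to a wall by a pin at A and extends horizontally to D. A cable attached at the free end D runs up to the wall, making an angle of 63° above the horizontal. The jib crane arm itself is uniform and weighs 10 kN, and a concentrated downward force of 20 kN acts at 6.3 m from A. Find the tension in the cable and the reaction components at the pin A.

ΣM about A: T·sin63°·13.2 − 10·6.6 − 20·6.3 = 0 → T = 192/(13.2·0.891007) = 16.3247 ≈ 16.32 kN.
ΣF_x = 0: A_x − T·cos63° = 0 → A_x = 16.3247 × 0.45399 = 7.411 kN.
ΣF_y = 0: A_y + T·sin63° − 10 − 20 = 0 → A_y = 30 − 16.3247 × 0.891007 = 15.45 kN.

T = 16.32 kN, A_x = 7.411 kN, A_y = 15.45 kN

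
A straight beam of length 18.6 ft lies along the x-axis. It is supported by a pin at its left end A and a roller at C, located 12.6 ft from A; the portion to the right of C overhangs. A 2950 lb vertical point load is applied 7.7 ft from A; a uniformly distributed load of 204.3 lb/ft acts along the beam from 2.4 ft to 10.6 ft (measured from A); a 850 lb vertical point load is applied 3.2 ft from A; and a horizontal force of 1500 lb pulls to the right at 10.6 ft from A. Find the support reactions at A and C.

Resultant of the distributed load: 204.3 × 8.2 = 1675.26 lb at 6.5 ft from A.
Taking moments about A: C_y·12.6 − 2950·7.7 − (204.3·8.2)·6.5 − 850·3.2 = 0 → C_y = 36324.19/12.6 = 2882.87 ≈ 2883 lb.
ΣF_y = 0: A_y + 2882.87 − 2950 − 204.3·8.2 − 850 = 0 → A_y = 2592 lb.
ΣF_x = 0: A_x + 1500 = 0 → A_x = -1500 lb.

A_x = -1500 lb, A_y = 2592 lb, C_y = 2883 lb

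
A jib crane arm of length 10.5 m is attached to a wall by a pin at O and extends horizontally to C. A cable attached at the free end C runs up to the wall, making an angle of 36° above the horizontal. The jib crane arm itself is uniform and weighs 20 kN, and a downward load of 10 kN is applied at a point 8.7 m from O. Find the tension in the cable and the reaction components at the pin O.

ΣM about O: T·sin36°·10.5 − 20·5.25 − 10·8.7 = 0 → T = 192/(10.5·0.587785) = 31.1095 ≈ 31.11 kN.
ΣF_x = 0: O_x − T·cos36° = 0 → O_x = 31.1095 × 0.809017 = 25.17 kN.
ΣF_y = 0: O_y + T·sin36° − 20 − 10 = 0 → O_y = 30 − 31.1095 × 0.587785 = 11.71 kN.

T = 31.11 kN, O_x = 25.17 kN, O_y = 11.71 kN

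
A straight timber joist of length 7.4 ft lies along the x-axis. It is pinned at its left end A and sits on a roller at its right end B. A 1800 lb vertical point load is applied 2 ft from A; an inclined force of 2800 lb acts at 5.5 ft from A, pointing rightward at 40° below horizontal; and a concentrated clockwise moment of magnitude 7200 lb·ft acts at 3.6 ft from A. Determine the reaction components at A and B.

Moments about A: B_y·7.4 − 1800·2 − 2800·sin40°·5.5 − 7200 = 0 → B_y = 20698.9/7.4 = 2797.15 ≈ 2797 lb.
ΣF_y = 0: A_y + 2797.15 − 1800 − 2800·sin40° = 0 → A_y = 802.7 lb.
ΣF_x = 0: A_x + 2800·cos40° = 0 → A_x = -2145 lb.

A_x = -2145 lb, A_y = 802.7 lb, B_y = 2797 lb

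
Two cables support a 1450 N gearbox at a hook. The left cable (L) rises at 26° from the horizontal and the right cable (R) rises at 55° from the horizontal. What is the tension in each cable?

T_L = 842.1 N, T_R = 1319 N

ΣF_x = 0: −T_L·cos26° + T_R·cos55° = 0 → T_R = 1.567·T_L.
ΣF_y = 0: T_L·sin26° + T_R·sin55° = 1450.
Substitute: T_L·(0.438371 + 1.567·0.819152) = 1450 → T_L = 842.053 ≈ 842.1 N.
Then T_R = 1.567 × 842.053 = 1319 N.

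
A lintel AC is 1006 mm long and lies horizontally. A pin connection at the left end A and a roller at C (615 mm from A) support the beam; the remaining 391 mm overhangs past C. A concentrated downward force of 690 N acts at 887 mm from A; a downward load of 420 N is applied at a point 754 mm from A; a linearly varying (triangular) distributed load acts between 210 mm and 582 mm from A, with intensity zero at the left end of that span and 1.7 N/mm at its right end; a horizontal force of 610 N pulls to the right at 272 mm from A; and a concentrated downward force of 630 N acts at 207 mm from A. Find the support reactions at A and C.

Resultant of the triangular load: ½ × 1.7 × 372 = 316.2 N, acting at 458 mm from A (one-third of the span from the peak).
Moments about A: C_y·615 − 690·887 − 420·754 − (½·1.7·372)·458 − 630·207 = 0 → C_y = 1203939.6/615 = 1957.63 ≈ 1958 N.
ΣF_y = 0: A_y + 1957.63 − 690 − 420 − ½·1.7·372 − 630 = 0 → A_y = 98.57 N.
ΣF_x = 0: A_x + 610 = 0 → A_x = -610.0 N.

A_x = -610.0 N, A_y = 98.57 N, C_y = 1958 N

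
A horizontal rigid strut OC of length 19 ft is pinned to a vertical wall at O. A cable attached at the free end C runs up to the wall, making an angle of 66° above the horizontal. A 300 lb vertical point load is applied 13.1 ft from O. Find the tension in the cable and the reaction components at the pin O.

ΣM about O: T·sin66°·19 − 300·13.1 = 0 → T = 3930/(19·0.913545) = 226.417 ≈ 226.4 lb.
ΣF_x = 0: O_x − T·cos66° = 0 → O_x = 226.417 × 0.406737 = 92.09 lb.
ΣF_y = 0: O_y + T·sin66° − 300 = 0 → O_y = 300 − 226.417 × 0.913545 = 93.16 lb.

T = 226.4 lb, O_x = 92.09 lb, O_y = 93.16 lb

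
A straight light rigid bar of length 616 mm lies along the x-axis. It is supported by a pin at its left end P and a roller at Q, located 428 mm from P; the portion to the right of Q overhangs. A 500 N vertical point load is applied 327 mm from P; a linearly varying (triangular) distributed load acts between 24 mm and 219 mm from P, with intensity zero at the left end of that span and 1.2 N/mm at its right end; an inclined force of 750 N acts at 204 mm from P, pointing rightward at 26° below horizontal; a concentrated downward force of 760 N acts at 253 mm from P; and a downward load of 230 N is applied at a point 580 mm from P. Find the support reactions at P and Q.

P_x = -674.1 N, P_y = 594.0 N, Q_y = 1342 N

Resultant of the triangular load: ½ × 1.2 × 195 = 117 N, acting at 154 mm from P (one-third of the span from the peak).
Moments about P: Q_y·428 − 500·327 − (½·1.2·195)·154 − 750·sin26°·204 − 760·253 − 230·580 = 0 → Q_y = 574269/428 = 1341.75 ≈ 1342 N.
ΣF_y = 0: P_y + 1341.75 − 500 − ½·1.2·195 − 750·sin26° − 760 − 230 = 0 → P_y = 594.0 N.
ΣF_x = 0: P_x + 750·cos26° = 0 → P_x = -674.1 N.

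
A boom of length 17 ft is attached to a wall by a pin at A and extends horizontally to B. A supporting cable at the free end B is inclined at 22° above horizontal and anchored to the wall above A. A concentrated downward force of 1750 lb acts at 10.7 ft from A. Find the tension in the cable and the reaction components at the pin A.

ΣM about A: T·sin22°·17 − 1750·10.7 = 0 → T = 18725/(17·0.374607) = 2940.34 ≈ 2940 lb.
ΣF_x = 0: A_x − T·cos22° = 0 → A_x = 2940.34 × 0.927184 = 2726 lb.
ΣF_y = 0: A_y + T·sin22° − 1750 = 0 → A_y = 1750 − 2940.34 × 0.374607 = 648.5 lb.

T = 2940 lb, A_x = 2726 lb, A_y = 648.5 lb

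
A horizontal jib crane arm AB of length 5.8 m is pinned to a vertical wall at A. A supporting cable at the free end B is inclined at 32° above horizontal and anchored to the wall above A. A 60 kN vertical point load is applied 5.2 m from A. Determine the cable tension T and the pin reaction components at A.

T = 101.5 kN, A_x = 86.09 kN, A_y = 6.207 kN

ΣM about A: T·sin32°·5.8 − 60·5.2 = 0 → T = 312/(5.8·0.529919) = 101.512 ≈ 101.5 kN.
ΣF_x = 0: A_x − T·cos32° = 0 → A_x = 101.512 × 0.848048 = 86.09 kN.
ΣF_y = 0: A_y + T·sin32° − 60 = 0 → A_y = 60 − 101.512 × 0.529919 = 6.207 kN.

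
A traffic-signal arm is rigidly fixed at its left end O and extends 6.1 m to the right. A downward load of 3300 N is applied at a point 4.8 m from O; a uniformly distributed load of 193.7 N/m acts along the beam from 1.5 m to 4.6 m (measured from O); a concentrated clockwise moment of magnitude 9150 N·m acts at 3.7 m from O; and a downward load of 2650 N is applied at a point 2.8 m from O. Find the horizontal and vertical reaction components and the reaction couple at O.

Resultant of the distributed load: 193.7 × 3.1 = 600.47 N at 3.05 m from O.
ΣF_x = 0: O_x = 0.
ΣF_y = 0: O_y − 3300 − 193.7·3.1 − 2650 = 0 → O_y = 6550 N.
ΣM about O: M_O − 3300·4.8 − (193.7·3.1)·3.05 − 9150 − 2650·2.8 = 0 → M_O = 34240 N·m.

O_x = 0, O_y = 6550 N, M_O = 34240 N·m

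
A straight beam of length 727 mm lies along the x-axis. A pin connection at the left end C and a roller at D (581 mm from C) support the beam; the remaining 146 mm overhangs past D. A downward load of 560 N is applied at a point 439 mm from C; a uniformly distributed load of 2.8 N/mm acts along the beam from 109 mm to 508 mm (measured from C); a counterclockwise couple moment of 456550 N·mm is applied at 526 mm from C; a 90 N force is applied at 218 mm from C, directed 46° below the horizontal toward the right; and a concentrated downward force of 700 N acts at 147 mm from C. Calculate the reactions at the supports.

Resultant of the distributed load: 2.8 × 399 = 1117.2 N at 308.5 mm from C.
Taking moments about C: D_y·581 − 560·439 − (2.8·399)·308.5 + 456550 − 90·sin46°·218 − 700·147 = 0 → D_y = 250960/581 = 431.945 ≈ 431.9 N.
ΣF_y = 0: C_y + 431.945 − 560 − 2.8·399 − 90·sin46° − 700 = 0 → C_y = 2010 N.
ΣF_x = 0: C_x + 90·cos46° = 0 → C_x = -62.52 N.

C_x = -62.52 N, C_y = 2010 N, D_y = 431.9 N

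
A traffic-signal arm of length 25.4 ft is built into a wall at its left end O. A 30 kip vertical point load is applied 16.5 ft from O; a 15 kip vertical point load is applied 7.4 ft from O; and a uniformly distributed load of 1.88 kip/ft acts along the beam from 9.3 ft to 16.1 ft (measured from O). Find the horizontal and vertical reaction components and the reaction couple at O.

O_x = 0, O_y = 57.78 kip, M_O = 768.4 kip·ft

Resultant of the distributed load: 1.88 × 6.8 = 12.784 kip at 12.7 ft from O.
ΣF_x = 0: O_x = 0.
ΣF_y = 0: O_y − 30 − 15 − 1.88·6.8 = 0 → O_y = 57.78 kip.
ΣM about O: M_O − 30·16.5 − 15·7.4 − (1.88·6.8)·12.7 = 0 → M_O = 768.4 kip·ft.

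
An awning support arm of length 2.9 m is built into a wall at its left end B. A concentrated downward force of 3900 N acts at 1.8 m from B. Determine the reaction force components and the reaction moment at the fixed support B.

ΣF_x = 0: B_x = 0.
ΣF_y = 0: B_y − 3900 = 0 → B_y = 3900 N.
ΣM about B: M_B − 3900·1.8 = 0 → M_B = 7020 N·m.

B_x = 0, B_y = 3900 N, M_B = 7020 N·m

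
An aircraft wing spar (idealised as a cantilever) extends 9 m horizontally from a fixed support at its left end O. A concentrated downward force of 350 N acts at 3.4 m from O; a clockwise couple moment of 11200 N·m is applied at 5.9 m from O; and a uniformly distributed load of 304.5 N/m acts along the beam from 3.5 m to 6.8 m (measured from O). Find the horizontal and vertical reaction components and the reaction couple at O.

Resultant of the distributed load: 304.5 × 3.3 = 1004.85 N at 5.15 m from O.
ΣF_x = 0: O_x = 0.
ΣF_y = 0: O_y − 350 − 304.5·3.3 = 0 → O_y = 1355 N.
ΣM about O: M_O − 350·3.4 − 11200 − (304.5·3.3)·5.15 = 0 → M_O = 17560 N·m.

O_x = 0, O_y = 1355 N, M_O = 17560 N·m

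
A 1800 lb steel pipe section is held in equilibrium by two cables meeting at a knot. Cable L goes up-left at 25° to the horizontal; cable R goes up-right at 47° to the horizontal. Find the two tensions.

ΣF_x = 0: −T_L·cos25° + T_R·cos47° = 0 → T_R = 1.3289·T_L.
ΣF_y = 0: T_L·sin25° + T_R·sin47° = 1800.
Substitute: T_L·(0.422618 + 1.3289·0.731354) = 1800 → T_L = 1290.77 ≈ 1291 lb.
Then T_R = 1.3289 × 1290.77 = 1715 lb.

T_L = 1291 lb, T_R = 1715 lb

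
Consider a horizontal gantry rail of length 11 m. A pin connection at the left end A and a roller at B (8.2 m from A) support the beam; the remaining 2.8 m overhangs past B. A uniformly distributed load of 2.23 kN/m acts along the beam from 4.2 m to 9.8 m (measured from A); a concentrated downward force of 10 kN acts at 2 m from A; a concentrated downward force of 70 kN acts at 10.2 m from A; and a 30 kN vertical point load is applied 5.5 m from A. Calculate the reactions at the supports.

A_x = 0, A_y = 2.193 kN, B_y = 120.3 kN

Resultant of the distributed load: 2.23 × 5.6 = 12.488 kN at 7 m from A.
ΣM about A: B_y·8.2 − (2.23·5.6)·7 − 10·2 − 70·10.2 − 30·5.5 = 0 → B_y = 986.416/8.2 = 120.295 ≈ 120.3 kN.
ΣF_y = 0: A_y + 120.295 − 2.23·5.6 − 10 − 70 − 30 = 0 → A_y = 2.193 kN.
ΣF_x = 0: no horizontal applied forces, so A_x = 0.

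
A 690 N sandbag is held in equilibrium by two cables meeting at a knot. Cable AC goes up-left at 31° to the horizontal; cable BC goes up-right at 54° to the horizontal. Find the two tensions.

ΣF_x = 0: −T_AC·cos31° + T_BC·cos54° = 0 → T_BC = 1.4583·T_AC.
ΣF_y = 0: T_AC·sin31° + T_BC·sin54° = 690.
Substitute: T_AC·(0.515038 + 1.4583·0.809017) = 690 → T_AC = 407.121 ≈ 407.1 N.
Then T_BC = 1.4583 × 407.121 = 593.7 N.

T_AC = 407.1 N, T_BC = 593.7 N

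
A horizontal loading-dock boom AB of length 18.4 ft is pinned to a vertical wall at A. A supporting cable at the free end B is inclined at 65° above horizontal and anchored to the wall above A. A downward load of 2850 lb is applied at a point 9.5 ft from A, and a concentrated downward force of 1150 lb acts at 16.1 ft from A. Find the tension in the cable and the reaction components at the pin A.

ΣM about A: T·sin65°·18.4 − 2850·9.5 − 1150·16.1 = 0 → T = 45590/(18.4·0.906308) = 2733.86 ≈ 2734 lb.
ΣF_x = 0: A_x − T·cos65° = 0 → A_x = 2733.86 × 0.422618 = 1155 lb.
ΣF_y = 0: A_y + T·sin65° − 2850 − 1150 = 0 → A_y = 4000 − 2733.86 × 0.906308 = 1522 lb.

T = 2734 lb, A_x = 1155 lb, A_y = 1522 lb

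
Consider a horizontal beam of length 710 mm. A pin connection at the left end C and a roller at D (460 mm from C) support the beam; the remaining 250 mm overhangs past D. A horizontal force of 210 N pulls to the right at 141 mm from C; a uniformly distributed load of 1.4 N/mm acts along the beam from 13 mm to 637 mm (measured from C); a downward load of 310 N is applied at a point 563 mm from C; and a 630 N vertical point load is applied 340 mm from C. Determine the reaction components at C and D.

C_x = -210.0 N, C_y = 351.3 N, D_y = 1462 N

Resultant of the distributed load: 1.4 × 624 = 873.6 N at 325 mm from C.
Moments about C: D_y·460 − (1.4·624)·325 − 310·563 − 630·340 = 0 → D_y = 672650/460 = 1462.28 ≈ 1462 N.
ΣF_y = 0: C_y + 1462.28 − 1.4·624 − 310 − 630 = 0 → C_y = 351.3 N.
ΣF_x = 0: C_x + 210 = 0 → C_x = -210.0 N.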